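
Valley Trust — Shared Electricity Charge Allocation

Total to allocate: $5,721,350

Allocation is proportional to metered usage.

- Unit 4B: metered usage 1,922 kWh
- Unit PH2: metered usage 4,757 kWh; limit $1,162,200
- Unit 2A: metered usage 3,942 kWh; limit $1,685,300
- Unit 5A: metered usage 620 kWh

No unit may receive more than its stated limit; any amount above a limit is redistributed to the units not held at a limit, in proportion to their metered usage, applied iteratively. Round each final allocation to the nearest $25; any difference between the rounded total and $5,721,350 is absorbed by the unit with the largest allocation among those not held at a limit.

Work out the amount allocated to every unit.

Unit 4B: $2,172,900 · Unit PH2: $1,162,200 · Unit 2A: $1,685,300 · Unit 5A: $700,950

Metered usage total: 11,241.
Unconstrained shares: Unit 4B 978,243.46; Unit PH2 2,421,178.00; Unit 2A 2,006,366.13; Unit 5A 315,562.41.
Capped: Unit PH2 ($1,162,200), Unit 2A ($1,685,300); balance $2,873,850 reallocated over remaining metered usage 2,542.
Redistributed shares: Unit 4B 2,172,910.98 → $2,172,900; Unit 5A 700,939.02 → $700,950.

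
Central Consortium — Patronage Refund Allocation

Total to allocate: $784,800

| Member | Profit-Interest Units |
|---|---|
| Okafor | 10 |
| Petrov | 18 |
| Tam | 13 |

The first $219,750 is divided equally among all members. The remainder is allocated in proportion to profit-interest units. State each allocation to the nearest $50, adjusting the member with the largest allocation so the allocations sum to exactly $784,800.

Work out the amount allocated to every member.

Okafor: $211,050; Petrov: $321,350; Tam: $252,400

Equal tier: $219,750 ÷ 3 = $73,250 apiece.
Remainder $565,050 by profit-interest units (total 41): Okafor 137,817.07 → $137,800; Petrov 248,070.73 → $248,050; Tam 179,162.20 → $179,150.
Rounding difference +$50 on remainder applied to Petrov.
Totals: Okafor $73,250 + $137,800 = $211,050; Petrov $73,250 + $248,100 = $321,350; Tam $73,250 + $179,150 = $252,400.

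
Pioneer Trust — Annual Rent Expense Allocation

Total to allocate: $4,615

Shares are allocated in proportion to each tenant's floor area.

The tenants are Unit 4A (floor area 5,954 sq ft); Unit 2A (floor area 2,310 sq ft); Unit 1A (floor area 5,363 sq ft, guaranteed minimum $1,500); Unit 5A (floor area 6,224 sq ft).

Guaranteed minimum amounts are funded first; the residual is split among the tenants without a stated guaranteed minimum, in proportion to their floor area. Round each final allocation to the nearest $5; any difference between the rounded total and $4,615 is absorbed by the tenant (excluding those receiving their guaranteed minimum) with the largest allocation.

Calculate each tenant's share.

Minimums first: Unit 1A $1,500. Remaining pool $3,115.
Remaining pool split over remaining floor area 14,488: Unit 4A 1,280.14 → $1,280; Unit 2A 496.66 → $495; Unit 5A 1,338.19 → $1,340.

Unit 4A: $1,280 | Unit 2A: $495 | Unit 1A: $1,500 | Unit 5A: $1,340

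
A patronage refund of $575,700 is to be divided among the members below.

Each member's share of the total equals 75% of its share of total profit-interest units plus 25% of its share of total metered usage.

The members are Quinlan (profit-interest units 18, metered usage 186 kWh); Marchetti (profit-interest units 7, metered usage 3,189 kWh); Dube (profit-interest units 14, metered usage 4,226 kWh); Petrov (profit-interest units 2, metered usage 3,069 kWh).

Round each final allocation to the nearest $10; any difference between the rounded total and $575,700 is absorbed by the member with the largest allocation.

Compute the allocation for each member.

Profit-interest units total 41; metered usage total 10,670.
Combined weights (75% profit-interest units + 25% metered usage): Quinlan 0.3336; Marchetti 0.2028; Dube 0.3551; Petrov 0.1085.
Raw shares: Quinlan 192,068.66; Marchetti 116,733.32; Dube 204,438.84; Petrov 62,459.18.
After rounding ($10): Quinlan $192,070; Marchetti $116,730; Dube $204,440; Petrov $62,460. Sum = $575,700.
Rounded total matches; no reconciliation needed.

Quinlan: $192,070 · Marchetti: $116,730 · Dube: $204,440 · Petrov: $62,460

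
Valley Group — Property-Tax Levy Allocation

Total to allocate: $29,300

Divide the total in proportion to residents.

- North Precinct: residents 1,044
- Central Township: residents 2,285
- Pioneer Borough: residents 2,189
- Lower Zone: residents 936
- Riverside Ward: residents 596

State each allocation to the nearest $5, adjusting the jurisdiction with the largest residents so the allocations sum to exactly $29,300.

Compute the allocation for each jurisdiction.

North Precinct: $4,340 | Central Township: $9,495 | Pioneer Borough: $9,100 | Lower Zone: $3,890 | Riverside Ward: $2,475

Combined residents = 1,044 + 2,285 + 2,189 + 936 + 596 = 7,050.
Pro-rata amounts: North Precinct 4,338.89; Central Township 9,496.52; Pioneer Borough 9,097.55; Lower Zone 3,890.04; Riverside Ward 2,476.99.
Rounded to nearest $5: North Precinct $4,340; Central Township $9,495; Pioneer Borough $9,100; Lower Zone $3,890; Riverside Ward $2,475. Sum = $29,300.
Sum already equals the total — no adjustment.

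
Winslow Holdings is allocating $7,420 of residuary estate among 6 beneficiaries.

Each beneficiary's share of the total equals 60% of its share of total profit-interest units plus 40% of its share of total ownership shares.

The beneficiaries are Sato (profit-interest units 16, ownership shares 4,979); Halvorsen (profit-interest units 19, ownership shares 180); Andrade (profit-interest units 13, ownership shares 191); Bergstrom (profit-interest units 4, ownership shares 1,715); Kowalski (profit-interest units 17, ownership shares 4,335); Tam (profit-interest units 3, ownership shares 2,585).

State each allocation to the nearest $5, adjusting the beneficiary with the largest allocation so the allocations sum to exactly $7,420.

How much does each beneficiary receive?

Profit-interest units total 72; ownership shares total 13,985.
Combined weights (60% profit-interest units + 40% ownership shares): Sato 0.2757; Halvorsen 0.1635; Andrade 0.1138; Bergstrom 0.0824; Kowalski 0.2657; Tam 0.0989.
Pro-rata amounts: Sato 2,046.01; Halvorsen 1,213.03; Andrade 844.37; Bergstrom 611.30; Kowalski 1,971.17; Tam 734.11.
At nearest $5: Sato $2,045; Halvorsen $1,215; Andrade $845; Bergstrom $610; Kowalski $1,970; Tam $735. Sum = $7,420.
Sum already equals the total — no adjustment.

Sato: $2,045 · Halvorsen: $1,215 · Andrade: $845 · Bergstrom: $610 · Kowalski: $1,970 · Tam: $735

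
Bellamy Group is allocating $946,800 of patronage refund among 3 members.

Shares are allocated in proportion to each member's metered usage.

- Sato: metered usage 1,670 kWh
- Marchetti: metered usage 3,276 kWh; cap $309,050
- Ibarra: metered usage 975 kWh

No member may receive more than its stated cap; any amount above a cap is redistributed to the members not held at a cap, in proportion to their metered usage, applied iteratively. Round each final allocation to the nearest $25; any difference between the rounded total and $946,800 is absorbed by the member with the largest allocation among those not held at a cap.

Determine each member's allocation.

Combined metered usage = 5,921.
Pro-rata shares before constraints: Sato 267,042.05; Marchetti 523,850.16; Ibarra 155,907.79.
Held at cap: Marchetti ($309,050); residual $637,750 reallocated over remaining metered usage 2,645.
Redistributed shares: Sato 402,662.57 → $402,675; Ibarra 235,087.43 → $235,075.

Sato: $402,675; Marchetti: $309,050; Ibarra: $235,075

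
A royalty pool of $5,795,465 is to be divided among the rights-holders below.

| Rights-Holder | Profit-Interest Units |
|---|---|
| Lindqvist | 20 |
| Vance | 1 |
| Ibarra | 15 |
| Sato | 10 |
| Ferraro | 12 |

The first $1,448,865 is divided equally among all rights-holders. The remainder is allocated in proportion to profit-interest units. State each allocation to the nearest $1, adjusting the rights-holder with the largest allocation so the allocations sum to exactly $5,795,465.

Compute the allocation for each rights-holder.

First tranche $1,448,865 split equally: $289,773 each.
Remainder $4,346,600 by profit-interest units (total 58): Lindqvist 1,498,827.59 → $1,498,828; Vance 74,941.38 → $74,941; Ibarra 1,124,120.69 → $1,124,121; Sato 749,413.79 → $749,414; Ferraro 899,296.55 → $899,297.
Rounding difference −$1 on remainder applied to Lindqvist.
Totals: Lindqvist $289,773 + $1,498,827 = $1,788,600; Vance $289,773 + $74,941 = $364,714; Ibarra $289,773 + $1,124,121 = $1,413,894; Sato $289,773 + $749,414 = $1,039,187; Ferraro $289,773 + $899,297 = $1,189,070.

Lindqvist: $1,788,600; Vance: $364,714; Ibarra: $1,413,894; Sato: $1,039,187; Ferraro: $1,189,070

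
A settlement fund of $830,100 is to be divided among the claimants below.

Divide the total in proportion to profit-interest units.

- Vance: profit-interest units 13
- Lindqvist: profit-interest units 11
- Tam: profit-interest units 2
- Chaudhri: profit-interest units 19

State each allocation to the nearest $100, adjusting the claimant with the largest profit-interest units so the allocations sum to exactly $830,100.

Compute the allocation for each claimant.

Vance: $239,800; Lindqvist: $202,900; Tam: $36,900; Chaudhri: $350,500

Profit-interest units total: 13 + 11 + 2 + 19 = 45.
Raw shares: Vance 239,806.67; Lindqvist 202,913.33; Tam 36,893.33; Chaudhri 350,486.67.
At nearest $100: Vance $239,800; Lindqvist $202,900; Tam $36,900; Chaudhri $350,500. Sum = $830,100.
Sum already equals the total — no adjustment.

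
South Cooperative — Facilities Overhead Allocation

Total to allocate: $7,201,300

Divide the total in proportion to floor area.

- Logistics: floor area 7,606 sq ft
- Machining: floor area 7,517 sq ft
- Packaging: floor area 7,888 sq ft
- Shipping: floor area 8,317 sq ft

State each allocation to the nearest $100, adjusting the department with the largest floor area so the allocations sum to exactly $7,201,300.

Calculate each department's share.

Logistics: $1,748,400 · Machining: $1,727,900 · Packaging: $1,813,200 · Shipping: $1,911,800

Floor area total: 7,606 + 7,517 + 7,888 + 8,317 = 31,328.
Pro-rata amounts: Logistics 1,748,374.87; Machining 1,727,916.63; Packaging 1,813,197.60; Shipping 1,911,810.91.
After rounding ($100): Logistics $1,748,400; Machining $1,727,900; Packaging $1,813,200; Shipping $1,911,800. Sum = $7,201,300.
No rounding difference to absorb.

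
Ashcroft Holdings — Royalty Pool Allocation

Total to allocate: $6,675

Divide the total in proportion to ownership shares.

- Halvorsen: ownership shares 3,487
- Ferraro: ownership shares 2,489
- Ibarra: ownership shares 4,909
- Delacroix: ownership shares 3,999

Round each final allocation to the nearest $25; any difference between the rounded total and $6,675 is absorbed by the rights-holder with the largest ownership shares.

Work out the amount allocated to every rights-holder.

Combined ownership shares = 14,884.
Pro-rata amounts: Halvorsen 3,487/14,884 × $6,675 = 1,563.81; Ferraro 2,489/14,884 × $6,675 = 1,116.24; Ibarra 4,909/14,884 × $6,675 = 2,201.53; Delacroix 3,999/14,884 × $6,675 = 1,793.42.
After rounding ($25): Halvorsen $1,575; Ferraro $1,125; Ibarra $2,200; Delacroix $1,800. Sum = $6,700.
Difference $6,675 − $6,700 = −$25 applied to largest ownership shares (Ibarra): Ibarra becomes $2,175.

Halvorsen: $1,575; Ferraro: $1,125; Ibarra: $2,175; Delacroix: $1,800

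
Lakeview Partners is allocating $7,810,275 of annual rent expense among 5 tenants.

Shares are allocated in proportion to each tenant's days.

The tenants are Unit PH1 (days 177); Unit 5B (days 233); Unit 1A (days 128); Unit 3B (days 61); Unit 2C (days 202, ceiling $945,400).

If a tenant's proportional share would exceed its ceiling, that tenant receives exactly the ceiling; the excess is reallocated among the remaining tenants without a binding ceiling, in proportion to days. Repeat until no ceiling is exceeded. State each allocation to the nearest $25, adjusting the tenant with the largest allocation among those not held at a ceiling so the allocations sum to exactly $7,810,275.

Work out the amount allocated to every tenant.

Total days = 801.
Pro-rata shares before constraints: Unit PH1 1,725,866.01; Unit 5B 2,271,902.72; Unit 1A 1,248,083.90; Unit 3B 594,789.98; Unit 2C 1,969,632.40.
Cap binds for Unit 2C ($945,400); remaining pool $6,864,875 reallocated over remaining days 599.
Remaining shares: Unit PH1 2,028,518.99 → $2,028,525; Unit 5B 2,670,310.31 → $2,670,300; Unit 1A 1,466,951.59 → $1,466,950; Unit 3B 699,094.12 → $699,100.

Unit PH1: $2,028,525 · Unit 5B: $2,670,300 · Unit 1A: $1,466,950 · Unit 3B: $699,100 · Unit 2C: $945,400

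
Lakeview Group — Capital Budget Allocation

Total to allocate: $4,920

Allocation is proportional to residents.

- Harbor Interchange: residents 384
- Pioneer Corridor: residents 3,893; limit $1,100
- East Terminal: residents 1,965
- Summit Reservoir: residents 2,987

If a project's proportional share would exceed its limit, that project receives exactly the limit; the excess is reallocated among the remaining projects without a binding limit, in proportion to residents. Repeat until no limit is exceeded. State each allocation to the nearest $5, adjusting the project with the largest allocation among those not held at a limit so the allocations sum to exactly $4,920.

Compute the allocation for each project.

Harbor Interchange: $275 | Pioneer Corridor: $1,100 | East Terminal: $1,405 | Summit Reservoir: $2,140

Total residents = 9,229.
Unconstrained shares: Harbor Interchange 204.71; Pioneer Corridor 2,075.37; East Terminal 1,047.55; Summit Reservoir 1,592.38.
Held at cap: Pioneer Corridor ($1,100); residual $3,820 reallocated over remaining residents 5,336.
Redistributed shares: Harbor Interchange 274.90 → $275; East Terminal 1,406.73 → $1,405; Summit Reservoir 2,138.37 → $2,140.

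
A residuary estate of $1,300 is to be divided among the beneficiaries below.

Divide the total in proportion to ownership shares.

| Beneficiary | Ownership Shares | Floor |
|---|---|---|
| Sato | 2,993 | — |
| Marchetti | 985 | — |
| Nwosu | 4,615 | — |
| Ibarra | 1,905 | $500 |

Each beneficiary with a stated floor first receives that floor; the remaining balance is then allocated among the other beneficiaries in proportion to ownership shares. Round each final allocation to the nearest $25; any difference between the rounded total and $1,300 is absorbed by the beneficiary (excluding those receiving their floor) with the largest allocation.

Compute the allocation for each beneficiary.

Fund the minimums — Ibarra $500. Residual $800.
Residual split over remaining ownership shares 8,593: Sato 278.65 → $275; Marchetti 91.70 → $100; Nwosu 429.65 → $425.

Sato: $275 · Marchetti: $100 · Nwosu: $425 · Ibarra: $500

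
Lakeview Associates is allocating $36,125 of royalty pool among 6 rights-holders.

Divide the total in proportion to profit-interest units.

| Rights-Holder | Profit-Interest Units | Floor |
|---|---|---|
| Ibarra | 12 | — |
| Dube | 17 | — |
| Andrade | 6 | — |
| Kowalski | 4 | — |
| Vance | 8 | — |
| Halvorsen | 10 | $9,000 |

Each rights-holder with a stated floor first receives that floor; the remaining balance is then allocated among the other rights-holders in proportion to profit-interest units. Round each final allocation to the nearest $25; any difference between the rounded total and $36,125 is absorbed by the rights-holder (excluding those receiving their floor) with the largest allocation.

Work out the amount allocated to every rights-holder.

Guaranteed amounts: Halvorsen $9,000. Remaining pool $27,125.
Remaining pool split over remaining profit-interest units 47: Ibarra 6,925.53 → $6,925; Dube 9,811.17 → $9,800; Andrade 3,462.77 → $3,475; Kowalski 2,308.51 → $2,300; Vance 4,617.02 → $4,625.

Ibarra: $6,925; Dube: $9,800; Andrade: $3,475; Kowalski: $2,300; Vance: $4,625; Halvorsen: $9,000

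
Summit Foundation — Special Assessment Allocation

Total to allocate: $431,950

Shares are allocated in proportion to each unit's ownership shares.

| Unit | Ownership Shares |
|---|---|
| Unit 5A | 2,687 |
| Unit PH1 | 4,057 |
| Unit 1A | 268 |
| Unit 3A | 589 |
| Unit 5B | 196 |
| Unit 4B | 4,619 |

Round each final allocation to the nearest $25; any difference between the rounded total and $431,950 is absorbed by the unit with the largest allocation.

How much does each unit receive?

Unit 5A: $93,475; Unit PH1: $141,150; Unit 1A: $9,325; Unit 3A: $20,500; Unit 5B: $6,825; Unit 4B: $160,675

Ownership shares total: 12,416.
Raw shares: Unit 5A 2,687/12,416 × $431,950 = 93,480.16; Unit PH1 4,057/12,416 × $431,950 = 141,142.17; Unit 1A 268/12,416 × $431,950 = 9,323.66; Unit 3A 589/12,416 × $431,950 = 20,491.18; Unit 5B 196/12,416 × $431,950 = 6,818.80; Unit 4B 4,619/12,416 × $431,950 = 160,694.03.
Rounded to nearest $25: Unit 5A $93,475; Unit PH1 $141,150; Unit 1A $9,325; Unit 3A $20,500; Unit 5B $6,825; Unit 4B $160,700. Sum = $431,975.
Difference $431,950 − $431,975 = −$25 applied to largest allocation (Unit 4B): Unit 4B becomes $160,675.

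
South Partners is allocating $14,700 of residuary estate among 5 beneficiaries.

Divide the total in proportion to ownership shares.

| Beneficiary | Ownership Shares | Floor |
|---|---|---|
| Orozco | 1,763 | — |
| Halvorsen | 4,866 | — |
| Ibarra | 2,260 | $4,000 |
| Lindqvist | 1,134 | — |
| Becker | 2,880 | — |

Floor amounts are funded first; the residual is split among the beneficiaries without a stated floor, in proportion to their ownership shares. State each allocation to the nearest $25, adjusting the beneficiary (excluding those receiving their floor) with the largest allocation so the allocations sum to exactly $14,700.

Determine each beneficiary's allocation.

Minimums first: Ibarra $4,000. Remaining pool $10,700.
Remaining pool split over remaining ownership shares 10,643: Orozco 1,772.44 → $1,775; Halvorsen 4,892.06 → $4,900; Lindqvist 1,140.07 → $1,150; Becker 2,895.42 → $2,900.
Rounding difference −$25 applied to Halvorsen → $4,875.

Orozco: $1,775 | Halvorsen: $4,875 | Ibarra: $4,000 | Lindqvist: $1,150 | Becker: $2,900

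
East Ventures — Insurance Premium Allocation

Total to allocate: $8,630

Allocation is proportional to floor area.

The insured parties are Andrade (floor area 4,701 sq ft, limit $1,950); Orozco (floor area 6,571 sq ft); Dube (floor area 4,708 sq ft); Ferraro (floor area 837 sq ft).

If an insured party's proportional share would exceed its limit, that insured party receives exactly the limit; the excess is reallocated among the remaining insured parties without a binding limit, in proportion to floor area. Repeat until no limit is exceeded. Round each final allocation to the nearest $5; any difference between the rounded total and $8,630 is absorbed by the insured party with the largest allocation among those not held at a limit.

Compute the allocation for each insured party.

Sum of floor area: 16,817.
Proportional shares (ignoring caps): Andrade 2,412.42; Orozco 3,372.05; Dube 2,416.01; Ferraro 429.52.
Capped: Andrade ($1,950); balance $6,680 reallocated over remaining floor area 12,116.
Shares after redistribution: Orozco 3,622.84 → $3,625; Dube 2,595.69 → $2,595; Ferraro 461.47 → $460.

Andrade: $1,950 | Orozco: $3,625 | Dube: $2,595 | Ferraro: $460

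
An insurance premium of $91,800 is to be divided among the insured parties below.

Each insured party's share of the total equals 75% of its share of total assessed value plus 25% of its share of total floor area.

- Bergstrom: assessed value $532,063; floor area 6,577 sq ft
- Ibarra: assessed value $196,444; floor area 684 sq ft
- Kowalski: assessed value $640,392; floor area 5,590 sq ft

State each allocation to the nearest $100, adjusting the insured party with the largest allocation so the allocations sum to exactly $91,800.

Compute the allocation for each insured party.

Bergstrom: $38,500; Ibarra: $11,100; Kowalski: $42,200

Assessed value total 1,368,899; floor area total 12,851.
Composite weights (75% assessed value + 25% floor area): Bergstrom 0.4195; Ibarra 0.1209; Kowalski 0.4596.
Unrounded shares: Bergstrom 38,506.14; Ibarra 11,101.85; Kowalski 42,192.01.
After rounding ($100): Bergstrom $38,500; Ibarra $11,100; Kowalski $42,200. Sum = $91,800.
No rounding difference to absorb.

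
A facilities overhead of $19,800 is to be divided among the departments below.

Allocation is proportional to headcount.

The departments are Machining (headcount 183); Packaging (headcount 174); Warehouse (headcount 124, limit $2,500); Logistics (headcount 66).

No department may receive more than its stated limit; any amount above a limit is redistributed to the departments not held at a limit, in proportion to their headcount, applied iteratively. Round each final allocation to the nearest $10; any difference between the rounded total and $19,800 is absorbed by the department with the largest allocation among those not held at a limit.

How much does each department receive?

Headcount total: 547.
Proportional shares (ignoring caps): Machining 6,624.13; Packaging 6,298.35; Warehouse 4,488.48; Logistics 2,389.03.
Capped: Warehouse ($2,500); remaining pool $17,300 reallocated over remaining headcount 423.
Shares after redistribution: Machining 7,484.40 → $7,480; Packaging 7,116.31 → $7,120; Logistics 2,699.29 → $2,700.

Machining: $7,480 | Packaging: $7,120 | Warehouse: $2,500 | Logistics: $2,700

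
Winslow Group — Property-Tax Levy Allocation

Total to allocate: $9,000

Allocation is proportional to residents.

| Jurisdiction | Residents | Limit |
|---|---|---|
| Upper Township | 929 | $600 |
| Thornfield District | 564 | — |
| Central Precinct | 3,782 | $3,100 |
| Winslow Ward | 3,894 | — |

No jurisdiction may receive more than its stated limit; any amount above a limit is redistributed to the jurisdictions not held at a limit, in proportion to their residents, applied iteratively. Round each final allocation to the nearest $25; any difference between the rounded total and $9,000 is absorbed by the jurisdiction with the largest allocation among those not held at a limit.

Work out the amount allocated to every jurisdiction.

Residents total: 9,169.
Pro-rata shares before constraints: Upper Township 911.88; Thornfield District 553.60; Central Precinct 3,712.29; Winslow Ward 3,822.23.
Cap binds for Upper Township ($600), Central Precinct ($3,100); balance $5,300 reallocated over remaining residents 4,458.
Redistributed shares: Thornfield District 670.52 → $675; Winslow Ward 4,629.48 → $4,625.

Upper Township: $600 · Thornfield District: $675 · Central Precinct: $3,100 · Winslow Ward: $4,625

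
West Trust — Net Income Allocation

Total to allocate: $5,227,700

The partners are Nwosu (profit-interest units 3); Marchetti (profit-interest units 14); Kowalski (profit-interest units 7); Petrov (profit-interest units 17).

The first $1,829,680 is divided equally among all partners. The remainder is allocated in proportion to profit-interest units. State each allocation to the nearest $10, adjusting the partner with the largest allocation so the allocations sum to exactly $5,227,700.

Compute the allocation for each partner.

First tranche $1,829,680 split equally: $457,420 each.
Remainder $3,398,020 by profit-interest units (total 41): Nwosu 248,635.61 → $248,640; Marchetti 1,160,299.51 → $1,160,300; Kowalski 580,149.76 → $580,150; Petrov 1,408,935.12 → $1,408,940.
Rounding difference −$10 on remainder applied to Petrov.
Totals: Nwosu $457,420 + $248,640 = $706,060; Marchetti $457,420 + $1,160,300 = $1,617,720; Kowalski $457,420 + $580,150 = $1,037,570; Petrov $457,420 + $1,408,930 = $1,866,350.

Nwosu: $706,060 | Marchetti: $1,617,720 | Kowalski: $1,037,570 | Petrov: $1,866,350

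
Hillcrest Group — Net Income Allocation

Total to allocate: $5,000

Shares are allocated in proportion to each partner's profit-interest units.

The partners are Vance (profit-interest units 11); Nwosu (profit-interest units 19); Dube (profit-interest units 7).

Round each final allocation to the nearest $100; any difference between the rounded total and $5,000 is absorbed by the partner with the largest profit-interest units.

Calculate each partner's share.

Sum of profit-interest units: 11 + 19 + 7 = 37.
Raw shares: Vance 1,486.49; Nwosu 2,567.57; Dube 945.95.
After rounding ($100): Vance $1,500; Nwosu $2,600; Dube $900. Sum = $5,000.
Rounded total matches; no reconciliation needed.

Vance: $1,500; Nwosu: $2,600; Dube: $900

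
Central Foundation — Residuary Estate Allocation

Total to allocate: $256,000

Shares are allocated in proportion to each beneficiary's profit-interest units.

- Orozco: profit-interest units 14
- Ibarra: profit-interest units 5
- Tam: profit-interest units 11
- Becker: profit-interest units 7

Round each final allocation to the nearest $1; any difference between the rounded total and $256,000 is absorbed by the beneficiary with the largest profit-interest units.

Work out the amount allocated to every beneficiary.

Orozco: $96,865 · Ibarra: $34,595 · Tam: $76,108 · Becker: $48,432

Combined profit-interest units = 14 + 5 + 11 + 7 = 37.
Proportional shares: Orozco 96,864.86; Ibarra 34,594.59; Tam 76,108.11; Becker 48,432.43.
At nearest $1: Orozco $96,865; Ibarra $34,595; Tam $76,108; Becker $48,432. Sum = $256,000.
Rounded total matches; no reconciliation needed.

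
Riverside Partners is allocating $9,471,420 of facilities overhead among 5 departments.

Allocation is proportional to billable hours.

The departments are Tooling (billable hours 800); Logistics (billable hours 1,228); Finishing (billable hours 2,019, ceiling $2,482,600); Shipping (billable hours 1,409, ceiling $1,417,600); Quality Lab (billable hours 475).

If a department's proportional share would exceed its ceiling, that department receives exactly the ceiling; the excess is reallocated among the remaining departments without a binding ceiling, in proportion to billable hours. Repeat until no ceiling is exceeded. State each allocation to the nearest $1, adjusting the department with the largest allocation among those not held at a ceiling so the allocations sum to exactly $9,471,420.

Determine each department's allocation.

Combined billable hours = 5,931.
Pro-rata shares before constraints: Tooling 1,277,547.80; Logistics 1,961,035.87; Finishing 3,224,211.26; Shipping 2,250,081.06; Quality Lab 758,544.01.
Held at cap: Finishing ($2,482,600), Shipping ($1,417,600); residual $5,571,220 reallocated over remaining billable hours 2,503.
Remaining shares: Tooling 1,780,653.62 → $1,780,654; Logistics 2,733,303.30 → $2,733,303; Quality Lab 1,057,263.08 → $1,057,263.

Tooling: $1,780,654 | Logistics: $2,733,303 | Finishing: $2,482,600 | Shipping: $1,417,600 | Quality Lab: $1,057,263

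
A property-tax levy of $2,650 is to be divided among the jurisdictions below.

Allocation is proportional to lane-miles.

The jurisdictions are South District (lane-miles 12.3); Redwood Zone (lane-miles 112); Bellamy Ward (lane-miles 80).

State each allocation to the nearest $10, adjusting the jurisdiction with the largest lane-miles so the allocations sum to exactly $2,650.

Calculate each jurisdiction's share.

Total lane-miles = 12.3 + 112 + 80 = 204.3.
Raw shares: South District 159.54; Redwood Zone 1,452.77; Bellamy Ward 1,037.69.
At nearest $10: South District $160; Redwood Zone $1,450; Bellamy Ward $1,040. Sum = $2,650.
No rounding difference to absorb.

South District: $160 · Redwood Zone: $1,450 · Bellamy Ward: $1,040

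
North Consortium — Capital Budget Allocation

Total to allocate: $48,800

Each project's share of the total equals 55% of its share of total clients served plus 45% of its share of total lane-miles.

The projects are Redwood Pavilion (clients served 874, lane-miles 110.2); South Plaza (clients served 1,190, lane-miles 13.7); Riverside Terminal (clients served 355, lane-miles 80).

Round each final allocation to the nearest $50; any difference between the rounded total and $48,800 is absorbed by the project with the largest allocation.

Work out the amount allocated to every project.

Clients served total 2,419; lane-miles total 203.9.
Blended shares (55% clients served + 45% lane-miles): Redwood Pavilion 0.4419; South Plaza 0.3008; Riverside Terminal 0.2573.
Proportional shares: Redwood Pavilion 21,565.99; South Plaza 14,679.13; Riverside Terminal 12,554.89.
At nearest $50: Redwood Pavilion $21,550; South Plaza $14,700; Riverside Terminal $12,550. Sum = $48,800.
Rounded total matches; no reconciliation needed.

Redwood Pavilion: $21,550 · South Plaza: $14,700 · Riverside Terminal: $12,550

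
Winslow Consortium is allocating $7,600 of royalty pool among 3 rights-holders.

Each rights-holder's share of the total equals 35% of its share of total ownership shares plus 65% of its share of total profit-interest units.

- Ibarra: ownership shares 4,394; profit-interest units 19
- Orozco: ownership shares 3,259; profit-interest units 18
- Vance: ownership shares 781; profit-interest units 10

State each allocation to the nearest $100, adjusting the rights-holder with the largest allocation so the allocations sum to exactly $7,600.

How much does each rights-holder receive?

Ibarra: $3,400 · Orozco: $2,900 · Vance: $1,300

Totals — ownership shares 8,434, profit-interest units 47.
Combined weights (35% ownership shares + 65% profit-interest units): Ibarra 0.4451; Orozco 0.3842; Vance 0.1707.
Proportional shares: Ibarra 3,382.85; Orozco 2,919.77; Vance 1,297.38.
After rounding ($100): Ibarra $3,400; Orozco $2,900; Vance $1,300. Sum = $7,600.
No rounding difference to absorb.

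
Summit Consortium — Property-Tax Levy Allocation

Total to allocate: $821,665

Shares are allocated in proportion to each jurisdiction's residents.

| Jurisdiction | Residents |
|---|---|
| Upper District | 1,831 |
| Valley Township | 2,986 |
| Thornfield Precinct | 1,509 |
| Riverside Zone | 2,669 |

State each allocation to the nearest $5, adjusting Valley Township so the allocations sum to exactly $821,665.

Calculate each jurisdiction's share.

Upper District: $167,255; Valley Township: $272,765; Thornfield Precinct: $137,840; Riverside Zone: $243,805

Residents total: 8,995.
Unrounded shares: Upper District 1,831/8,995 × $821,665 = 167,256.10; Valley Township 2,986/8,995 × $821,665 = 272,761.72; Thornfield Precinct 1,509/8,995 × $821,665 = 137,842.41; Riverside Zone 2,669/8,995 × $821,665 = 243,804.77.
Rounded to nearest $5: Upper District $167,255; Valley Township $272,760; Thornfield Precinct $137,840; Riverside Zone $243,805. Sum = $821,660.
Difference $821,665 − $821,660 = +$5 applied to Valley Township: Valley Township becomes $272,765.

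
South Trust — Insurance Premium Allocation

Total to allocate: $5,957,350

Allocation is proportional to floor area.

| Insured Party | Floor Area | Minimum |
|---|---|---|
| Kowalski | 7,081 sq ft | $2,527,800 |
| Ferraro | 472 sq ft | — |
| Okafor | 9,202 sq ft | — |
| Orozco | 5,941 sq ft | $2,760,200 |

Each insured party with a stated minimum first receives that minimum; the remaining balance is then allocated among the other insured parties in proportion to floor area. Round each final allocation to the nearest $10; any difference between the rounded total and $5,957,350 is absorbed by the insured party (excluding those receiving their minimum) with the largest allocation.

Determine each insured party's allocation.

Guaranteed amounts: Kowalski $2,527,800; Orozco $2,760,200. Residual $669,350.
Residual split over remaining floor area 9,674: Ferraro 32,657.97 → $32,660; Okafor 636,692.03 → $636,690.

Kowalski: $2,527,800 · Ferraro: $32,660 · Okafor: $636,690 · Orozco: $2,760,200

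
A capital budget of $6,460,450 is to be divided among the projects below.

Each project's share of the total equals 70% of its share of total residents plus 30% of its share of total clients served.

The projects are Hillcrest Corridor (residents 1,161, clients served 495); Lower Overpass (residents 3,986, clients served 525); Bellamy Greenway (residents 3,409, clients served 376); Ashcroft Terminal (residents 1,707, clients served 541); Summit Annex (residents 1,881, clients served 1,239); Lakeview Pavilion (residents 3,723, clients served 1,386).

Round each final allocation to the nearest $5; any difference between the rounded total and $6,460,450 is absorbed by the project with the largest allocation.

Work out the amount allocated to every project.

Hillcrest Corridor: $541,200 | Lower Overpass: $1,359,110 | Bellamy Greenway: $1,131,355 | Ashcroft Terminal: $716,360 | Summit Annex: $1,062,490 | Lakeview Pavilion: $1,649,935

Totals — residents 15,867, clients served 4,562.
Composite weights (70% residents + 30% clients served): Hillcrest Corridor 0.0838; Lower Overpass 0.2104; Bellamy Greenway 0.1751; Ashcroft Terminal 0.1109; Summit Annex 0.1645; Lakeview Pavilion 0.2554.
Raw shares: Hillcrest Corridor 541,198.52; Lower Overpass 1,359,107.98; Bellamy Greenway 1,131,353.34; Ashcroft Terminal 716,358.88; Summit Annex 1,062,491.89; Lakeview Pavilion 1,649,939.39.
At nearest $5: Hillcrest Corridor $541,200; Lower Overpass $1,359,110; Bellamy Greenway $1,131,355; Ashcroft Terminal $716,360; Summit Annex $1,062,490; Lakeview Pavilion $1,649,940. Sum = $6,460,455.
Difference $6,460,450 − $6,460,455 = −$5 applied to largest allocation (Lakeview Pavilion): Lakeview Pavilion becomes $1,649,935.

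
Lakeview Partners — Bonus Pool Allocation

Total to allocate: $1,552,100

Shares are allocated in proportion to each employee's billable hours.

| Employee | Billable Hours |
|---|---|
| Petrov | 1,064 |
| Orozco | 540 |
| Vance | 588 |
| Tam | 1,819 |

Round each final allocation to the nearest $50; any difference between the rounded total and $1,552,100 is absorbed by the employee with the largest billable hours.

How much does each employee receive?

Sum of billable hours: 4,011.
Pro-rata amounts: Petrov 1,064/4,011 × $1,552,100 = 411,726.35; Orozco 540/4,011 × $1,552,100 = 208,958.86; Vance 588/4,011 × $1,552,100 = 227,532.98; Tam 1,819/4,011 × $1,552,100 = 703,881.80.
After rounding ($50): Petrov $411,750; Orozco $208,950; Vance $227,550; Tam $703,900. Sum = $1,552,150.
Difference $1,552,100 − $1,552,150 = −$50 applied to largest billable hours (Tam): Tam becomes $703,850.

Petrov: $411,750; Orozco: $208,950; Vance: $227,550; Tam: $703,850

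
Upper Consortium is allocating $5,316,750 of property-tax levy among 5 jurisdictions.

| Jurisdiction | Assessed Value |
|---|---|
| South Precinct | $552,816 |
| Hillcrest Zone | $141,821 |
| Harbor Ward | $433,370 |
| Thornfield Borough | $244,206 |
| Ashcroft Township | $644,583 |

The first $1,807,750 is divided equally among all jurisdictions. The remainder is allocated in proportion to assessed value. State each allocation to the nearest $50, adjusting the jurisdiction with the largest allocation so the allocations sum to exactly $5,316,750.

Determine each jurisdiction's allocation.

South Precinct: $1,323,400 | Hillcrest Zone: $608,300 | Harbor Ward: $1,115,550 | Thornfield Borough: $786,450 | Ashcroft Township: $1,483,050

First tranche $1,807,750 split equally: $361,550 each.
Remainder $3,509,000 by assessed value (total 2,016,796): South Precinct 961,838.16 → $961,850; Hillcrest Zone 246,752.72 → $246,750; Harbor Ward 754,015.44 → $754,000; Thornfield Borough 424,891.19 → $424,900; Ashcroft Township 1,121,502.50 → $1,121,500.
Totals: South Precinct $361,550 + $961,850 = $1,323,400; Hillcrest Zone $361,550 + $246,750 = $608,300; Harbor Ward $361,550 + $754,000 = $1,115,550; Thornfield Borough $361,550 + $424,900 = $786,450; Ashcroft Township $361,550 + $1,121,500 = $1,483,050.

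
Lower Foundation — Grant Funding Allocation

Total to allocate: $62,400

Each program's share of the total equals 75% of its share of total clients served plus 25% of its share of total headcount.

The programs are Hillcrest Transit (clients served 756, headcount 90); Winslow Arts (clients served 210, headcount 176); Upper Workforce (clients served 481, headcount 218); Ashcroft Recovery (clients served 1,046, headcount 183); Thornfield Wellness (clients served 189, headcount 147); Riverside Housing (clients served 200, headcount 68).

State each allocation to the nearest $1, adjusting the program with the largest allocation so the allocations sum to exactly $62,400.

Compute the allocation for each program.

Clients served total 2,882; headcount total 882.
Composite weights (75% clients served + 25% headcount): Hillcrest Transit 0.2222; Winslow Arts 0.1045; Upper Workforce 0.1870; Ashcroft Recovery 0.3241; Thornfield Wellness 0.0909; Riverside Housing 0.0713.
Raw shares: Hillcrest Transit 13,868.31; Winslow Arts 6,523.06; Upper Workforce 11,666.61; Ashcroft Recovery 20,222.44; Thornfield Wellness 5,669.12; Riverside Housing 4,450.47.
After rounding ($1): Hillcrest Transit $13,868; Winslow Arts $6,523; Upper Workforce $11,667; Ashcroft Recovery $20,222; Thornfield Wellness $5,669; Riverside Housing $4,450. Sum = $62,399.
Difference $62,400 − $62,399 = +$1 applied to largest allocation (Ashcroft Recovery): Ashcroft Recovery becomes $20,223.

Hillcrest Transit: $13,868 | Winslow Arts: $6,523 | Upper Workforce: $11,667 | Ashcroft Recovery: $20,223 | Thornfield Wellness: $5,669 | Riverside Housing: $4,450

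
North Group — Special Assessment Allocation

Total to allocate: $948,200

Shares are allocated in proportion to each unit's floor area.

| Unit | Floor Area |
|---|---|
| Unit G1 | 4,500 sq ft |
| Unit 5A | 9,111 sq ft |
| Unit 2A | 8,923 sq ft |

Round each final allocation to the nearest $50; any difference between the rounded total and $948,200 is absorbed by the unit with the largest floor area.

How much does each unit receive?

Unit G1: $189,350 | Unit 5A: $383,400 | Unit 2A: $375,450

Combined floor area = 4,500 + 9,111 + 8,923 = 22,534.
Pro-rata amounts: Unit G1 189,353.87; Unit 5A 383,378.46; Unit 2A 375,467.68.
At nearest $50: Unit G1 $189,350; Unit 5A $383,400; Unit 2A $375,450. Sum = $948,200.
No rounding difference to absorb.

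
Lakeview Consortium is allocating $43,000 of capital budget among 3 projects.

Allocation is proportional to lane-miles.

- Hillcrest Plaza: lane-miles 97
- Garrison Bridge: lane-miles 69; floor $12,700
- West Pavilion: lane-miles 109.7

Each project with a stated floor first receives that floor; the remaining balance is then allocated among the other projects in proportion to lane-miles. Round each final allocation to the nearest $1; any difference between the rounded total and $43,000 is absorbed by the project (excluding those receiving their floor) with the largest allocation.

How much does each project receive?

Hillcrest Plaza: $14,219; Garrison Bridge: $12,700; West Pavilion: $16,081

Guaranteed amounts: Garrison Bridge $12,700. Balance $30,300.
Balance split over remaining lane-miles 206.7: Hillcrest Plaza 14,219.16 → $14,219; West Pavilion 16,080.84 → $16,081.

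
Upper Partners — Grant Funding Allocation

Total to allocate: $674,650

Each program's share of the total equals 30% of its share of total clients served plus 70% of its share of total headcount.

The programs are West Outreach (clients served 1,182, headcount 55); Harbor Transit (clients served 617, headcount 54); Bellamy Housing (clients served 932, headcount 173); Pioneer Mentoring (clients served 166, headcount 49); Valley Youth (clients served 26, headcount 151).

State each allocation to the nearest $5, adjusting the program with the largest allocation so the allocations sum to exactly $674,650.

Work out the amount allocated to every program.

West Outreach: $135,730 | Harbor Transit: $95,630 | Bellamy Housing: $234,040 | Pioneer Mentoring: $59,505 | Valley Youth: $149,745

Clients served total 2,923; headcount total 482.
Combined weights (30% clients served + 70% headcount): West Outreach 0.2012; Harbor Transit 0.1417; Bellamy Housing 0.3469; Pioneer Mentoring 0.0882; Valley Youth 0.2220.
Raw shares: West Outreach 135,732.32; Harbor Transit 95,630.68; Bellamy Housing 234,036.06; Pioneer Mentoring 59,503.53; Valley Youth 149,747.40.
After rounding ($5): West Outreach $135,730; Harbor Transit $95,630; Bellamy Housing $234,035; Pioneer Mentoring $59,505; Valley Youth $149,745. Sum = $674,645.
Difference $674,650 − $674,645 = +$5 applied to largest allocation (Bellamy Housing): Bellamy Housing becomes $234,040.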